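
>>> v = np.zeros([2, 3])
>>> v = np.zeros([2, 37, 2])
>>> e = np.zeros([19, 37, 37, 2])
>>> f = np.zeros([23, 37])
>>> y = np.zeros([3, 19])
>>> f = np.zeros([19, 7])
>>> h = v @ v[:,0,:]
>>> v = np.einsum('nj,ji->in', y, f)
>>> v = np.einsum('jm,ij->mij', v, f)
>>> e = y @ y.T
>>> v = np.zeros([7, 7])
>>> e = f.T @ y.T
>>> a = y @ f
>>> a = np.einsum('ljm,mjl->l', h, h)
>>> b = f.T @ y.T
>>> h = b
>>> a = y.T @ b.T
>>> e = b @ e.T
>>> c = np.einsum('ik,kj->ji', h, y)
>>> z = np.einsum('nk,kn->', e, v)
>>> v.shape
(7, 7)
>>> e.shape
(7, 7)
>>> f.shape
(19, 7)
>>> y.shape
(3, 19)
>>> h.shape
(7, 3)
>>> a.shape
(19, 7)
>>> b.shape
(7, 3)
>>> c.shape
(19, 7)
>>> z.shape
()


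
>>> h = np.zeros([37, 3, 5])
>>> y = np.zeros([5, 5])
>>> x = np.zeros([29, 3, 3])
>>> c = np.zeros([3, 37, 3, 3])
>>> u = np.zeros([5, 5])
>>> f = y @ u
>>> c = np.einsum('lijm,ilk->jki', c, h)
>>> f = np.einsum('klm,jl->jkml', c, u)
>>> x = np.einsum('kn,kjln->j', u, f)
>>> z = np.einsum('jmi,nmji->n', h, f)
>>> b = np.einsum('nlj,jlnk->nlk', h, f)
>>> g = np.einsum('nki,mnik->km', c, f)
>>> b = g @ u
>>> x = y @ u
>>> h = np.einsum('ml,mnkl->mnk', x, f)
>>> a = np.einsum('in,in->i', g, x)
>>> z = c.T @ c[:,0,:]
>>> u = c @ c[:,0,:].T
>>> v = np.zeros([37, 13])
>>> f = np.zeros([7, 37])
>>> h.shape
(5, 3, 37)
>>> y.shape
(5, 5)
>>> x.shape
(5, 5)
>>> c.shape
(3, 5, 37)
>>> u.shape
(3, 5, 3)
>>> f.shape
(7, 37)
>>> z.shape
(37, 5, 37)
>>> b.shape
(5, 5)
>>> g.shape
(5, 5)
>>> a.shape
(5,)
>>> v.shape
(37, 13)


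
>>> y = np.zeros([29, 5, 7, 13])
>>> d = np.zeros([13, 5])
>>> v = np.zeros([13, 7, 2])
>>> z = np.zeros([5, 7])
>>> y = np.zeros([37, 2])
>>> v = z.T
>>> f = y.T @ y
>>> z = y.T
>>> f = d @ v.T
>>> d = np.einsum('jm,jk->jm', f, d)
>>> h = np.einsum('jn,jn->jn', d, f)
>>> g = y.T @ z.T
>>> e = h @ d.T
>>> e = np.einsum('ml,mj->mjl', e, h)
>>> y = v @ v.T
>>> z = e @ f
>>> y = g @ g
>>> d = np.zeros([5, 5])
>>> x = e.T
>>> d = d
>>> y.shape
(2, 2)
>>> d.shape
(5, 5)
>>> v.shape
(7, 5)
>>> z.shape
(13, 7, 7)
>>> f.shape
(13, 7)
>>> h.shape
(13, 7)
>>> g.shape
(2, 2)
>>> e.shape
(13, 7, 13)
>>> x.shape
(13, 7, 13)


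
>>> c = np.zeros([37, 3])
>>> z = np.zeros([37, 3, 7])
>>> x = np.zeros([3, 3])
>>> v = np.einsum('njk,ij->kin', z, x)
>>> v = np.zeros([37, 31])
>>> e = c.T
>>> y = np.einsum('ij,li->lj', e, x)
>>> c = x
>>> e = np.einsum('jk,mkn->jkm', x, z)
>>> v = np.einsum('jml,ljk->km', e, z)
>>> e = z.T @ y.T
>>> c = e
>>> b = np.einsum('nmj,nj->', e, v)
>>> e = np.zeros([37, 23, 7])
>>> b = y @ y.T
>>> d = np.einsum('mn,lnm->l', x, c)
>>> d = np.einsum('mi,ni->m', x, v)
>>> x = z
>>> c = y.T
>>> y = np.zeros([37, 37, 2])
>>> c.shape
(37, 3)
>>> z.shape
(37, 3, 7)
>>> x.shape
(37, 3, 7)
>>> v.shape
(7, 3)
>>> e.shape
(37, 23, 7)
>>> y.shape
(37, 37, 2)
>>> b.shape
(3, 3)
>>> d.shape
(3,)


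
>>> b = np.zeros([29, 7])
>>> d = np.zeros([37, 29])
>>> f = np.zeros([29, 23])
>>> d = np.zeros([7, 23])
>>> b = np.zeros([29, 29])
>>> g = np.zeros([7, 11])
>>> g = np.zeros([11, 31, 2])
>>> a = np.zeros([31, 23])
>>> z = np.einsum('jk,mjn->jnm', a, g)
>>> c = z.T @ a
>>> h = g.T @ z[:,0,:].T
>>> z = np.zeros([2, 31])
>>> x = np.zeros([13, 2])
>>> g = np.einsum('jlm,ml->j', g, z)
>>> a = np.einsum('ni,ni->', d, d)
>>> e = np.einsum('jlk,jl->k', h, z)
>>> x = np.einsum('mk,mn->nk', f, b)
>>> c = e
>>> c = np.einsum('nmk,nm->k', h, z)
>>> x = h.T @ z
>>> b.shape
(29, 29)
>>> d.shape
(7, 23)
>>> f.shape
(29, 23)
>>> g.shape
(11,)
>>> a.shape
()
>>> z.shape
(2, 31)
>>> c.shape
(31,)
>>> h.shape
(2, 31, 31)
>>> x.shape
(31, 31, 31)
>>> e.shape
(31,)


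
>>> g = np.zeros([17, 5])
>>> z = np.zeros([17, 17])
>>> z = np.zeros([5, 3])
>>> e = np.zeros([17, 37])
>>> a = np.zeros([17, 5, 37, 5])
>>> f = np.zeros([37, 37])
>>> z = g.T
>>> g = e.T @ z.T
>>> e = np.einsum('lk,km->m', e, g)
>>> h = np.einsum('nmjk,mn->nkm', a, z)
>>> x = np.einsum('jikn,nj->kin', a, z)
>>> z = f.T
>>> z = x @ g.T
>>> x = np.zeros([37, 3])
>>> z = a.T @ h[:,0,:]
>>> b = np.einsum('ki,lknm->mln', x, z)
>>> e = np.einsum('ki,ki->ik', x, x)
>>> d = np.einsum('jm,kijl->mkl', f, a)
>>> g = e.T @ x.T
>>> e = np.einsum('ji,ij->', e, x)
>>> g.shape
(37, 37)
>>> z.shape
(5, 37, 5, 5)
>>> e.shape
()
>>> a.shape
(17, 5, 37, 5)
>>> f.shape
(37, 37)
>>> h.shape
(17, 5, 5)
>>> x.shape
(37, 3)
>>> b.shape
(5, 5, 5)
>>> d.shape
(37, 17, 5)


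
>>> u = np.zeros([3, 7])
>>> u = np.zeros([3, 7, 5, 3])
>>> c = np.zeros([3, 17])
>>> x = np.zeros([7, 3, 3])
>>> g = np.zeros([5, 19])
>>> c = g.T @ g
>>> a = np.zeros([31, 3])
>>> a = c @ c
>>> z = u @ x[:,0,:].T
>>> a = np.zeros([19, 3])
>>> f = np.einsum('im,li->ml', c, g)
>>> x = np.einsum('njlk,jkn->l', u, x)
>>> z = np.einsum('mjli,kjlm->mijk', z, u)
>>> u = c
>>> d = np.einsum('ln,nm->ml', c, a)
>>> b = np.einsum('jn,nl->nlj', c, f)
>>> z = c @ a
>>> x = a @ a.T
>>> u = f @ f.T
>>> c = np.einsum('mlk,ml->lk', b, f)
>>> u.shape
(19, 19)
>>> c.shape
(5, 19)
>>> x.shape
(19, 19)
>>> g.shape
(5, 19)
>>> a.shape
(19, 3)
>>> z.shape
(19, 3)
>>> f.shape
(19, 5)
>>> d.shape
(3, 19)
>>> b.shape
(19, 5, 19)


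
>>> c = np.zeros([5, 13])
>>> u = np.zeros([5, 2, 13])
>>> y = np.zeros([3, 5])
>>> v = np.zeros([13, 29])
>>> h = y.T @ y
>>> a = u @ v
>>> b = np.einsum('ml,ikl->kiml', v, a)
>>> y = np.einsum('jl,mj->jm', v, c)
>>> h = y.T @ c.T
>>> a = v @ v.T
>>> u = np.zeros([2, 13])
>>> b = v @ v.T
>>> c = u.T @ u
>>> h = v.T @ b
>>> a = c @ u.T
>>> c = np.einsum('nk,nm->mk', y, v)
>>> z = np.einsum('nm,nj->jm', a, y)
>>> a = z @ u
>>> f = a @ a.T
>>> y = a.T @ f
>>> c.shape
(29, 5)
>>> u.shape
(2, 13)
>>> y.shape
(13, 5)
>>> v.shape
(13, 29)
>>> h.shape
(29, 13)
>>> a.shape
(5, 13)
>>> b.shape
(13, 13)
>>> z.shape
(5, 2)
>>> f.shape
(5, 5)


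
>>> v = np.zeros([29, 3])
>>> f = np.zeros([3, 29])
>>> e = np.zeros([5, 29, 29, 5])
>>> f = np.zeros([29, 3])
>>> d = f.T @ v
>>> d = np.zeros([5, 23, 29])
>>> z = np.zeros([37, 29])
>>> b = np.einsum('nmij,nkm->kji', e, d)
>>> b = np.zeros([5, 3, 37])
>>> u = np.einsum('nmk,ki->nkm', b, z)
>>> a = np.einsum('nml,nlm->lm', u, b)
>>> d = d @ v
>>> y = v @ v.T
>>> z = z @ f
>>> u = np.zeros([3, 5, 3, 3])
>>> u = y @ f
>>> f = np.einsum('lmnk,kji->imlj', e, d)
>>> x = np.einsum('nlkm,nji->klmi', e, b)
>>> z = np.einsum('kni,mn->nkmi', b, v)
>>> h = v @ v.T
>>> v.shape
(29, 3)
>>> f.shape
(3, 29, 5, 23)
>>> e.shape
(5, 29, 29, 5)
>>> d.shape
(5, 23, 3)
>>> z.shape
(3, 5, 29, 37)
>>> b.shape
(5, 3, 37)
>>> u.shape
(29, 3)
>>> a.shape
(3, 37)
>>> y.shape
(29, 29)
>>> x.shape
(29, 29, 5, 37)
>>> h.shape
(29, 29)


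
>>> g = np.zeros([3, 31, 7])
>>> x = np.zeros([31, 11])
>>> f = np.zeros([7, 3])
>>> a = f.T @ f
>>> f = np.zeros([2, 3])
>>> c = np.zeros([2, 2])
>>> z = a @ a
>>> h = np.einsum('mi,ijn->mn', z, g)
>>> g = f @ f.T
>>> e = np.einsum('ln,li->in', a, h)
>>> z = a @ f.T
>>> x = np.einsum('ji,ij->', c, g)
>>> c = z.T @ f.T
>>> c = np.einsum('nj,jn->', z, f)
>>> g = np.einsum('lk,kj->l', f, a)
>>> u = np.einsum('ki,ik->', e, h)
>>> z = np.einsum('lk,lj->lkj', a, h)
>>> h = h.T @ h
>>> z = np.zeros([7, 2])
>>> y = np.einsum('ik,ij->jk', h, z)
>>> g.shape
(2,)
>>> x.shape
()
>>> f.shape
(2, 3)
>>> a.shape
(3, 3)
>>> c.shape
()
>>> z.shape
(7, 2)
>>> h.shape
(7, 7)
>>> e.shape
(7, 3)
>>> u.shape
()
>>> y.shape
(2, 7)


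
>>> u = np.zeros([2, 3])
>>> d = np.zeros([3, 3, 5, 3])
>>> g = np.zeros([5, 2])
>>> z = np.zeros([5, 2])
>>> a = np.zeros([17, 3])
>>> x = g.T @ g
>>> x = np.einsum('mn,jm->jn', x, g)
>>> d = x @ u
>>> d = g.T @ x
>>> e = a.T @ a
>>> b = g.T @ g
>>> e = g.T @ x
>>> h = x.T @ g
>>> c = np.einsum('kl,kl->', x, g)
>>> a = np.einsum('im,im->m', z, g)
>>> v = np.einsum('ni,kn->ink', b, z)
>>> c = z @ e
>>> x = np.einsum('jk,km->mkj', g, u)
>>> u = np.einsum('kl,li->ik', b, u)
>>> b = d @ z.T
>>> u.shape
(3, 2)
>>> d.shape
(2, 2)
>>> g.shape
(5, 2)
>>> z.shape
(5, 2)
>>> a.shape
(2,)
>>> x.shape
(3, 2, 5)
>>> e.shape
(2, 2)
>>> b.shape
(2, 5)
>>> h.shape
(2, 2)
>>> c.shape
(5, 2)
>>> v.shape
(2, 2, 5)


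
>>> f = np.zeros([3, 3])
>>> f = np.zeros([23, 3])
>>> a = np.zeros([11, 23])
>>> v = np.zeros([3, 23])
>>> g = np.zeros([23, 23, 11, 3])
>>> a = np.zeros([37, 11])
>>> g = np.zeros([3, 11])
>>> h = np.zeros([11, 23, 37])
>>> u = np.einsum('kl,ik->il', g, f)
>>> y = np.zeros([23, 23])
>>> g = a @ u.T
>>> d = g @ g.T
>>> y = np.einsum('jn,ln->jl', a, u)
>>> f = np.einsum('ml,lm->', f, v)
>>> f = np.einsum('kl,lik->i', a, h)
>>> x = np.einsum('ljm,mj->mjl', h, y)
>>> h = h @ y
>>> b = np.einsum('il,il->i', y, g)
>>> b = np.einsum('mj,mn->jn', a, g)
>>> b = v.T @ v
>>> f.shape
(23,)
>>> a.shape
(37, 11)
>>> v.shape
(3, 23)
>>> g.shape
(37, 23)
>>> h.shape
(11, 23, 23)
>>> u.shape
(23, 11)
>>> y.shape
(37, 23)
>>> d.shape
(37, 37)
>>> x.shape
(37, 23, 11)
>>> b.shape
(23, 23)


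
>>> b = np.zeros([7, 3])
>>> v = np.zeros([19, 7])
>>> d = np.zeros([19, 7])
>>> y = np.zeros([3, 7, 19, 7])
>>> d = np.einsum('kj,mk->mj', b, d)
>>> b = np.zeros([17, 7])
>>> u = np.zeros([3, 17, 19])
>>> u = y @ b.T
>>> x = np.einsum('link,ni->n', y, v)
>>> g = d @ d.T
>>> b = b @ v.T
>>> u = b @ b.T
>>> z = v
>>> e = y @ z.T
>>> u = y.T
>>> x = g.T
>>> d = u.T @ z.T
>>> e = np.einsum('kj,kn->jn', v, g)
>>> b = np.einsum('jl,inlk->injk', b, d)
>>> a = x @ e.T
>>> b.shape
(3, 7, 17, 19)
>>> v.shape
(19, 7)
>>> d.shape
(3, 7, 19, 19)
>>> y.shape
(3, 7, 19, 7)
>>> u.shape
(7, 19, 7, 3)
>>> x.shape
(19, 19)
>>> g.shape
(19, 19)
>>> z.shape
(19, 7)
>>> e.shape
(7, 19)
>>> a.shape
(19, 7)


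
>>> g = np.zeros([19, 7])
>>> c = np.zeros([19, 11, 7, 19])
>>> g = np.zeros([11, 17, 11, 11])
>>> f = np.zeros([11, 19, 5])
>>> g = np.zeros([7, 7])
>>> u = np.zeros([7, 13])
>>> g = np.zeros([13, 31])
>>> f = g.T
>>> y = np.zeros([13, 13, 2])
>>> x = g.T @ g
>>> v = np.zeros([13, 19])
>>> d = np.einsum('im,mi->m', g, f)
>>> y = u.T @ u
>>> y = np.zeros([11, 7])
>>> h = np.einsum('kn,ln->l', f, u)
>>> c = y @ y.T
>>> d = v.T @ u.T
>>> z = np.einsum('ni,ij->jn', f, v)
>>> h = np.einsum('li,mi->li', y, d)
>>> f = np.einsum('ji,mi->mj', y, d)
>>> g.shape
(13, 31)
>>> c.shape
(11, 11)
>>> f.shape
(19, 11)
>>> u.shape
(7, 13)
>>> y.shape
(11, 7)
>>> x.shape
(31, 31)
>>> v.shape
(13, 19)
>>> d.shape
(19, 7)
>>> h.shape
(11, 7)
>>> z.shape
(19, 31)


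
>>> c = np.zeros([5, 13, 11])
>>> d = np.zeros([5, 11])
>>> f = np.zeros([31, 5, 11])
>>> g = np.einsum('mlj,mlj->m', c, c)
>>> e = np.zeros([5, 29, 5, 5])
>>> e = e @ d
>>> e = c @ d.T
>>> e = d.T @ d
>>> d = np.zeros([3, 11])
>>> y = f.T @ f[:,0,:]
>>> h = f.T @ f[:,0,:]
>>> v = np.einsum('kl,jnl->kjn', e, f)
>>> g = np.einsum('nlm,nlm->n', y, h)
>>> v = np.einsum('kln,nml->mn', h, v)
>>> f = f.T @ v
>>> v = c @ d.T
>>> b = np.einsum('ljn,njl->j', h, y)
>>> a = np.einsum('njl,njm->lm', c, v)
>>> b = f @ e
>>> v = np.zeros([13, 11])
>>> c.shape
(5, 13, 11)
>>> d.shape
(3, 11)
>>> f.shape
(11, 5, 11)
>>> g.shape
(11,)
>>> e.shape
(11, 11)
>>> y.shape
(11, 5, 11)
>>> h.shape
(11, 5, 11)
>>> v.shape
(13, 11)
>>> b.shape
(11, 5, 11)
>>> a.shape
(11, 3)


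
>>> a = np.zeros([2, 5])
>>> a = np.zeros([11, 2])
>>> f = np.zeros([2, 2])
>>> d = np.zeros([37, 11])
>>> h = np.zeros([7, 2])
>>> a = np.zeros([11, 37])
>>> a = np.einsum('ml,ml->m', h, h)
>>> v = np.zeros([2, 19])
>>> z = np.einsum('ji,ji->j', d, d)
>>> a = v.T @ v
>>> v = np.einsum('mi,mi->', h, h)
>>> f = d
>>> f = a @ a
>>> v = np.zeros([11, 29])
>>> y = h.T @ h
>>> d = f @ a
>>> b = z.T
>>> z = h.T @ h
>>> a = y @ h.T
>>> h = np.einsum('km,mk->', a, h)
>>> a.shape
(2, 7)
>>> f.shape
(19, 19)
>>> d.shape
(19, 19)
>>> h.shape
()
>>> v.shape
(11, 29)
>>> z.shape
(2, 2)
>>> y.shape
(2, 2)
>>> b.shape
(37,)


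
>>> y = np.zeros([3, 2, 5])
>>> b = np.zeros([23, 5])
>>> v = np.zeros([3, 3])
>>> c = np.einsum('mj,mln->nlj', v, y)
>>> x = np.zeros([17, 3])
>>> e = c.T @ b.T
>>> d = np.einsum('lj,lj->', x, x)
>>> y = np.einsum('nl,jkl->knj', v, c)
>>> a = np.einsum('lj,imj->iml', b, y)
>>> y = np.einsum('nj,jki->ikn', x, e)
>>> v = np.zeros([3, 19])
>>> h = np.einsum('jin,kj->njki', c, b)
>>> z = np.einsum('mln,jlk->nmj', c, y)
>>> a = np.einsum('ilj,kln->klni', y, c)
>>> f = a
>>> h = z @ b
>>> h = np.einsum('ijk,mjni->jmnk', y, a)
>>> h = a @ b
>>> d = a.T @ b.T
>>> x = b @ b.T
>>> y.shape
(23, 2, 17)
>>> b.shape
(23, 5)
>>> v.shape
(3, 19)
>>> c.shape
(5, 2, 3)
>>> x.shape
(23, 23)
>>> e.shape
(3, 2, 23)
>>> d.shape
(23, 3, 2, 23)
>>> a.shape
(5, 2, 3, 23)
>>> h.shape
(5, 2, 3, 5)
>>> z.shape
(3, 5, 23)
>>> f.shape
(5, 2, 3, 23)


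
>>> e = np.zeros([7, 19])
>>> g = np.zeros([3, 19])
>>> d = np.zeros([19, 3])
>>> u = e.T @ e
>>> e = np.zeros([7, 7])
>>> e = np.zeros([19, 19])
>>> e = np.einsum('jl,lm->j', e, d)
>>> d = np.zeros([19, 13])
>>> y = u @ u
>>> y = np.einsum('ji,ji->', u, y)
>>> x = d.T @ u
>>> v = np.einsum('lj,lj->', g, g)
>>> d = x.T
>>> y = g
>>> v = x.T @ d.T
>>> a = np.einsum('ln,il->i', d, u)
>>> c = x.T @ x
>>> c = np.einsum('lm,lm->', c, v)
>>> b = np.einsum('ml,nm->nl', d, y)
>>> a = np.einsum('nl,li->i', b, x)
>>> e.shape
(19,)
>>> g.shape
(3, 19)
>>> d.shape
(19, 13)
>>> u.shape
(19, 19)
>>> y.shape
(3, 19)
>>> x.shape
(13, 19)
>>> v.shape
(19, 19)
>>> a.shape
(19,)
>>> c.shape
()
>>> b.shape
(3, 13)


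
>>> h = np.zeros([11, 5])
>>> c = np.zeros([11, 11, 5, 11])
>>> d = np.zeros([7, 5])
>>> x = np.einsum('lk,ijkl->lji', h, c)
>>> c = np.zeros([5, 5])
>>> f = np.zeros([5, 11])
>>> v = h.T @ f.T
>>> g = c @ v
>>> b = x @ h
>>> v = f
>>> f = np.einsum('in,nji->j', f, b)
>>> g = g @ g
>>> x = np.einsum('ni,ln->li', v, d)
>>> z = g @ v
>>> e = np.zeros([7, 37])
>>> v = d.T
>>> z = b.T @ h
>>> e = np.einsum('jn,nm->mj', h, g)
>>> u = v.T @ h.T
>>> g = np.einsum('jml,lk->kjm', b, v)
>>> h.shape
(11, 5)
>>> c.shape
(5, 5)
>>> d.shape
(7, 5)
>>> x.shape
(7, 11)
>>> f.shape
(11,)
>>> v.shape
(5, 7)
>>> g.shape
(7, 11, 11)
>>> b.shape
(11, 11, 5)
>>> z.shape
(5, 11, 5)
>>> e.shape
(5, 11)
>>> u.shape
(7, 11)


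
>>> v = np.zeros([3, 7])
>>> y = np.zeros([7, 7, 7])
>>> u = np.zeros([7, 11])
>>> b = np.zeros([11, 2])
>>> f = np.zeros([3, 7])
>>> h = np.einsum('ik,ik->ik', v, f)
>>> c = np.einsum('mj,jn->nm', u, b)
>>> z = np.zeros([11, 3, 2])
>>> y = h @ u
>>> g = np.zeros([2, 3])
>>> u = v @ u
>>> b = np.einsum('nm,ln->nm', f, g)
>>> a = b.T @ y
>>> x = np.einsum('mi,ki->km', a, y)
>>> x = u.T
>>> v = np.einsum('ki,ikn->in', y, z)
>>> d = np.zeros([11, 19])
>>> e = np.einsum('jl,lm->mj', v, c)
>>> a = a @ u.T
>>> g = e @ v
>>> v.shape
(11, 2)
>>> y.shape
(3, 11)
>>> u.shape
(3, 11)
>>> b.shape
(3, 7)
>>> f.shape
(3, 7)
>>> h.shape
(3, 7)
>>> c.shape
(2, 7)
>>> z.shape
(11, 3, 2)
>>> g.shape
(7, 2)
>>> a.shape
(7, 3)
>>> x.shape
(11, 3)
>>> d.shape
(11, 19)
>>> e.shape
(7, 11)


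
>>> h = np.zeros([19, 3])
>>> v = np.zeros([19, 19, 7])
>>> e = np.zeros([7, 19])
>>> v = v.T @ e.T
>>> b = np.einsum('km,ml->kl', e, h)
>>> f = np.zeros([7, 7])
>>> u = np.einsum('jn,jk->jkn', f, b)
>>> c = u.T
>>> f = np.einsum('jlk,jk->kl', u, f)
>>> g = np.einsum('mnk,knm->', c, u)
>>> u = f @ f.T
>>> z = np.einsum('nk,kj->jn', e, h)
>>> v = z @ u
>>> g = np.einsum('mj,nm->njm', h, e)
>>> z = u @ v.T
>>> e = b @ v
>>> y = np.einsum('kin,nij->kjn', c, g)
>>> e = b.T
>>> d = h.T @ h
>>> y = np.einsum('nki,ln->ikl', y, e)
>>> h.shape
(19, 3)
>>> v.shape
(3, 7)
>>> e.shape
(3, 7)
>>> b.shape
(7, 3)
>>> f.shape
(7, 3)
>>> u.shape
(7, 7)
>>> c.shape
(7, 3, 7)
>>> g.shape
(7, 3, 19)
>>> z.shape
(7, 3)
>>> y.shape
(7, 19, 3)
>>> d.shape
(3, 3)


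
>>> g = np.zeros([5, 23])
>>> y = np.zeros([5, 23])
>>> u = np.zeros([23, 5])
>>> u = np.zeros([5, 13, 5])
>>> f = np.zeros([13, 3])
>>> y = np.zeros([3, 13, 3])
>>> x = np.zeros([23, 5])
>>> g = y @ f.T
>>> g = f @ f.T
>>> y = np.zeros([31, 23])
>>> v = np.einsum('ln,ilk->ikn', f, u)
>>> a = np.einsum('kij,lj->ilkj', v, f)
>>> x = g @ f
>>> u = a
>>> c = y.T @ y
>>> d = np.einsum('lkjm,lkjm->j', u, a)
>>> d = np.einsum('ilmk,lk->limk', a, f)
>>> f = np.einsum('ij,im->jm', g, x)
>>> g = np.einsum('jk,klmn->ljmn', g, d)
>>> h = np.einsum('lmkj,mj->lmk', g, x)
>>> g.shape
(5, 13, 5, 3)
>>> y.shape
(31, 23)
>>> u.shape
(5, 13, 5, 3)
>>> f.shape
(13, 3)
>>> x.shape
(13, 3)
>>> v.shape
(5, 5, 3)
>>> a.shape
(5, 13, 5, 3)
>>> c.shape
(23, 23)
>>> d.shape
(13, 5, 5, 3)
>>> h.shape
(5, 13, 5)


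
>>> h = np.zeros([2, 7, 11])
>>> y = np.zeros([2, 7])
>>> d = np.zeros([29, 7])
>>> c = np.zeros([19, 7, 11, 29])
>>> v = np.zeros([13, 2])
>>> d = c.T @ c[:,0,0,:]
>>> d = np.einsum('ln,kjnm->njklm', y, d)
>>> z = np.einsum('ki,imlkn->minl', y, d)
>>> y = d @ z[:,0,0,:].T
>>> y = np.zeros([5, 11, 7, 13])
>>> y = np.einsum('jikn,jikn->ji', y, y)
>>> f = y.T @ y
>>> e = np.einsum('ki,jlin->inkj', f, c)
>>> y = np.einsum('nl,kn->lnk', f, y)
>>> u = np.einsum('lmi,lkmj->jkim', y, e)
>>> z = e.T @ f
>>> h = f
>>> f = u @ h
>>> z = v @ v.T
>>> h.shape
(11, 11)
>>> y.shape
(11, 11, 5)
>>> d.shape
(7, 11, 29, 2, 29)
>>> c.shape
(19, 7, 11, 29)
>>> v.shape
(13, 2)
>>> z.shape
(13, 13)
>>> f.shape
(19, 29, 5, 11)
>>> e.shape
(11, 29, 11, 19)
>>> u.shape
(19, 29, 5, 11)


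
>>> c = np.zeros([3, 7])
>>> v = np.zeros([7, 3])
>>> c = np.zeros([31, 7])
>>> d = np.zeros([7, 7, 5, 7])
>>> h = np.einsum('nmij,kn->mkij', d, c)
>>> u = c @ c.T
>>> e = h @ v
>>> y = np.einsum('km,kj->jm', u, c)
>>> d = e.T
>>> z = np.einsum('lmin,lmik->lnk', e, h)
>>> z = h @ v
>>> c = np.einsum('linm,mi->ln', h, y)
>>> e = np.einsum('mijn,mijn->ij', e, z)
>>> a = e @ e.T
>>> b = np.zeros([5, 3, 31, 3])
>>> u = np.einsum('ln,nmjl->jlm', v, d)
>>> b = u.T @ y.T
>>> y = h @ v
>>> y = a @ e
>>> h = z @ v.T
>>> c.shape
(7, 5)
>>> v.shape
(7, 3)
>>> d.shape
(3, 5, 31, 7)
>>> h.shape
(7, 31, 5, 7)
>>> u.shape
(31, 7, 5)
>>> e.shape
(31, 5)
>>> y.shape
(31, 5)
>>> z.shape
(7, 31, 5, 3)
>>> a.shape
(31, 31)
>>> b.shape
(5, 7, 7)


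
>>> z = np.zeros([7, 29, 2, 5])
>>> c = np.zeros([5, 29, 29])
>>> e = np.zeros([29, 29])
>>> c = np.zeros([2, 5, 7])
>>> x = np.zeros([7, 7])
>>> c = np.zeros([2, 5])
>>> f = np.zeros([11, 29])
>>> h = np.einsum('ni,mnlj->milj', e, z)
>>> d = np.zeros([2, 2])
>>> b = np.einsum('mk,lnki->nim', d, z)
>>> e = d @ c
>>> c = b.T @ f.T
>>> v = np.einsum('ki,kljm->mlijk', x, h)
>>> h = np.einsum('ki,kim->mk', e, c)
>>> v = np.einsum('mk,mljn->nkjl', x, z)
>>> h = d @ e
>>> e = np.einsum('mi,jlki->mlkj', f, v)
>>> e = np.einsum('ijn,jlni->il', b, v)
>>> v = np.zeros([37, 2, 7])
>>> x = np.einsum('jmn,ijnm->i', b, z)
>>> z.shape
(7, 29, 2, 5)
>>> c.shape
(2, 5, 11)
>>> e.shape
(29, 7)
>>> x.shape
(7,)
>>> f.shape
(11, 29)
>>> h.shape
(2, 5)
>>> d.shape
(2, 2)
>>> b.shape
(29, 5, 2)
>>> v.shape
(37, 2, 7)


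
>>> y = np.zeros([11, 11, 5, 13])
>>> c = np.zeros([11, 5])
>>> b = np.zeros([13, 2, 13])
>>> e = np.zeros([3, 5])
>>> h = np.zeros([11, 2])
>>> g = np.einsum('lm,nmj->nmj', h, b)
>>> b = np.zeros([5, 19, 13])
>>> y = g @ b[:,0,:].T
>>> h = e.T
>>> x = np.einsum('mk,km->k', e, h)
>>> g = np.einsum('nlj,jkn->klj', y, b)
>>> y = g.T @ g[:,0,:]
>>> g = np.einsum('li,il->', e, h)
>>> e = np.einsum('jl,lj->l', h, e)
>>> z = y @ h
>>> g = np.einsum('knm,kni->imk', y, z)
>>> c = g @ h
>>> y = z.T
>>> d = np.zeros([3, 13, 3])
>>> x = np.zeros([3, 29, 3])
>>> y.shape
(3, 2, 5)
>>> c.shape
(3, 5, 3)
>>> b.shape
(5, 19, 13)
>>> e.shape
(3,)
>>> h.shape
(5, 3)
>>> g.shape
(3, 5, 5)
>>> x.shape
(3, 29, 3)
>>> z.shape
(5, 2, 3)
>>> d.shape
(3, 13, 3)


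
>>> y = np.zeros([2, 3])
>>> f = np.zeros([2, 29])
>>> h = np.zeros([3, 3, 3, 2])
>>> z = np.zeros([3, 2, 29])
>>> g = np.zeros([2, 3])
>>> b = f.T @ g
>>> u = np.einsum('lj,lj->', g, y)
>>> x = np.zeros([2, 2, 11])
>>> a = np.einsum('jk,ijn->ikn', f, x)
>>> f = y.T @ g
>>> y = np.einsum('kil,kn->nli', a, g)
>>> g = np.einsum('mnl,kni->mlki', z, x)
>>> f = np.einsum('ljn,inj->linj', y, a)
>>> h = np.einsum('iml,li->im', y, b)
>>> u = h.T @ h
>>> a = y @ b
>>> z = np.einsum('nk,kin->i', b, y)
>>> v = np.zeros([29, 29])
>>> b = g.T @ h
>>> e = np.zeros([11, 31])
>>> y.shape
(3, 11, 29)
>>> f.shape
(3, 2, 29, 11)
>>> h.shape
(3, 11)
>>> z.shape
(11,)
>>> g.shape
(3, 29, 2, 11)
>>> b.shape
(11, 2, 29, 11)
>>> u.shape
(11, 11)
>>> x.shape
(2, 2, 11)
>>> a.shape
(3, 11, 3)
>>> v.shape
(29, 29)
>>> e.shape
(11, 31)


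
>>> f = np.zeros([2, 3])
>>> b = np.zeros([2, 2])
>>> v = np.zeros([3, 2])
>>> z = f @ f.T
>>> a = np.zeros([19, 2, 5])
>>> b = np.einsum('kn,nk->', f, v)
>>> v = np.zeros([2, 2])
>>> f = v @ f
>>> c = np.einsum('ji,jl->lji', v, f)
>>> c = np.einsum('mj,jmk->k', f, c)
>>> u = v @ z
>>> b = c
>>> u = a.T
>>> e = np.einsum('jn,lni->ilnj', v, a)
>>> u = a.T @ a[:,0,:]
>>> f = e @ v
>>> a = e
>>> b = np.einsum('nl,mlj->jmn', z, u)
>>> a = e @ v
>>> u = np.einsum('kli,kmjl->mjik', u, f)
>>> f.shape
(5, 19, 2, 2)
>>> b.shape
(5, 5, 2)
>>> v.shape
(2, 2)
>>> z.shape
(2, 2)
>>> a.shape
(5, 19, 2, 2)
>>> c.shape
(2,)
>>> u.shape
(19, 2, 5, 5)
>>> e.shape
(5, 19, 2, 2)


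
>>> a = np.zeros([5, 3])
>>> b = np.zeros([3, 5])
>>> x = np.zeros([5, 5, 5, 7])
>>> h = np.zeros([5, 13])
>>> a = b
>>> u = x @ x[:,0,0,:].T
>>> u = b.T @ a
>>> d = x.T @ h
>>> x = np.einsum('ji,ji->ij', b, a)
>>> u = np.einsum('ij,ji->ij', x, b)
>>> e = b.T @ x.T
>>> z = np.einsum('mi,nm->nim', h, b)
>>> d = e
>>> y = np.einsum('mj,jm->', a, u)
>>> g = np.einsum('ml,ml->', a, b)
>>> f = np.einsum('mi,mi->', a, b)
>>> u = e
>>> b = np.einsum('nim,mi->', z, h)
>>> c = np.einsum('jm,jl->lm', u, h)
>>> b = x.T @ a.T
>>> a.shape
(3, 5)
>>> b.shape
(3, 3)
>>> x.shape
(5, 3)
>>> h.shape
(5, 13)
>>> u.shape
(5, 5)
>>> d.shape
(5, 5)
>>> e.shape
(5, 5)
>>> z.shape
(3, 13, 5)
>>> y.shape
()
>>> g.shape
()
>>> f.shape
()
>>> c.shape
(13, 5)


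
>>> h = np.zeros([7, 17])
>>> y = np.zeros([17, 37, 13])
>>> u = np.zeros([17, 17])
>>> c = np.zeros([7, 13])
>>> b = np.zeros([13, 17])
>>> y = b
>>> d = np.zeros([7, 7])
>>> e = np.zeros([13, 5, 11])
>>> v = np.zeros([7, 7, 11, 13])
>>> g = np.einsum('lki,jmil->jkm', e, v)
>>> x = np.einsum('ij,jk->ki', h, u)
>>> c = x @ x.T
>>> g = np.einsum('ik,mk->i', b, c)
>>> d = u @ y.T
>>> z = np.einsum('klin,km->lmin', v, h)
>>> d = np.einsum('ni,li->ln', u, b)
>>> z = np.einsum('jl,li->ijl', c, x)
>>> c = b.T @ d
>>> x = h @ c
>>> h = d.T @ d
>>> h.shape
(17, 17)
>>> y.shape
(13, 17)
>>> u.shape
(17, 17)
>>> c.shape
(17, 17)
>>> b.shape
(13, 17)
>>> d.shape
(13, 17)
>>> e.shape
(13, 5, 11)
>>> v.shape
(7, 7, 11, 13)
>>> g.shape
(13,)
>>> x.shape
(7, 17)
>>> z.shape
(7, 17, 17)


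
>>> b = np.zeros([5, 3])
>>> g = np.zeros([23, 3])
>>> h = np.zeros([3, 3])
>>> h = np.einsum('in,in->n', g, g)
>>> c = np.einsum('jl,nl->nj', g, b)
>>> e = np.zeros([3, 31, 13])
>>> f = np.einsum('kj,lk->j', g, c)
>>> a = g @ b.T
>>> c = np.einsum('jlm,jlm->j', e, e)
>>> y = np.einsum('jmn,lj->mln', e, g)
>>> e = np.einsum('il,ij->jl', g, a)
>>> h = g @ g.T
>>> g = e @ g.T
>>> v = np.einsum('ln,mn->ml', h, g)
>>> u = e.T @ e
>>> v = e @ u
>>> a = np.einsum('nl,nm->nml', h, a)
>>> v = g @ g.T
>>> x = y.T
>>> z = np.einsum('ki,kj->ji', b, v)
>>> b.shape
(5, 3)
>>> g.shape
(5, 23)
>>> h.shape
(23, 23)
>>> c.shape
(3,)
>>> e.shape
(5, 3)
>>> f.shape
(3,)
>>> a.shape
(23, 5, 23)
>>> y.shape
(31, 23, 13)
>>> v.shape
(5, 5)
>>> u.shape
(3, 3)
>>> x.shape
(13, 23, 31)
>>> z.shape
(5, 3)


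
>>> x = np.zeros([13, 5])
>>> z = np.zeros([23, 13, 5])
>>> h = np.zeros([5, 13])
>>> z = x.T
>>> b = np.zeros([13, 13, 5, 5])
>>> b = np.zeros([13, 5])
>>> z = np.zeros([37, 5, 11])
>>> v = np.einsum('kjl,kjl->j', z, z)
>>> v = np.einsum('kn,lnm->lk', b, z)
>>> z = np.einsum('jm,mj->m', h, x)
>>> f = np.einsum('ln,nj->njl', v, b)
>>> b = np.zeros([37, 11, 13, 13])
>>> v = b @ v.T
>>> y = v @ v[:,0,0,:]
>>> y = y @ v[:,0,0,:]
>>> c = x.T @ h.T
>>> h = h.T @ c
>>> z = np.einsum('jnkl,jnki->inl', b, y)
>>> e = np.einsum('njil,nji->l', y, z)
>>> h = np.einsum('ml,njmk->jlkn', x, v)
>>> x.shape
(13, 5)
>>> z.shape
(37, 11, 13)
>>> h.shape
(11, 5, 37, 37)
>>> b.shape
(37, 11, 13, 13)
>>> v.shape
(37, 11, 13, 37)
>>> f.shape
(13, 5, 37)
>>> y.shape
(37, 11, 13, 37)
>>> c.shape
(5, 5)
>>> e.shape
(37,)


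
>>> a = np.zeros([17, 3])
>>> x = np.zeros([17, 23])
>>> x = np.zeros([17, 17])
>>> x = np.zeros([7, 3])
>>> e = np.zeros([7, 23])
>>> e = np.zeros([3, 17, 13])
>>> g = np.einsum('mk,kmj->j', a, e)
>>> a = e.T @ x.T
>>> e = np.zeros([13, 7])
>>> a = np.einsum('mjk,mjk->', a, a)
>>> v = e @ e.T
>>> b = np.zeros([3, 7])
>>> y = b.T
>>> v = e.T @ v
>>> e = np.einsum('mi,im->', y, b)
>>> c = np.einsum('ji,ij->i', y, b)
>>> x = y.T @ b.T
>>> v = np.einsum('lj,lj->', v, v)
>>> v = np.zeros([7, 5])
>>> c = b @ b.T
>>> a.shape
()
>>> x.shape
(3, 3)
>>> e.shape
()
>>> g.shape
(13,)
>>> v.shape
(7, 5)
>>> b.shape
(3, 7)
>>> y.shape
(7, 3)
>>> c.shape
(3, 3)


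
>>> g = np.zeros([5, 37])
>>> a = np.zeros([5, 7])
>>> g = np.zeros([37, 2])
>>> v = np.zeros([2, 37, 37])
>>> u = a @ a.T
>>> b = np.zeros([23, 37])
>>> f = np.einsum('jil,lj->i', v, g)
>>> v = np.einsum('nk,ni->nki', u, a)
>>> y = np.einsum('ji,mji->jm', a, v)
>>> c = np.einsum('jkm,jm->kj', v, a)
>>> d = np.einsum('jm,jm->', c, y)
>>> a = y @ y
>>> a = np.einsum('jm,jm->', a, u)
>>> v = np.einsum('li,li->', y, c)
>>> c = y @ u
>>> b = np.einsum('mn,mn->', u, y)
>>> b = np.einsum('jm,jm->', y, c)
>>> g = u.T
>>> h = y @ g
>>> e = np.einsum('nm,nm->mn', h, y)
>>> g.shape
(5, 5)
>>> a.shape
()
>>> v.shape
()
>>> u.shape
(5, 5)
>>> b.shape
()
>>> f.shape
(37,)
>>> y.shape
(5, 5)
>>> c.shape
(5, 5)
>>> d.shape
()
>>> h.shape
(5, 5)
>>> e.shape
(5, 5)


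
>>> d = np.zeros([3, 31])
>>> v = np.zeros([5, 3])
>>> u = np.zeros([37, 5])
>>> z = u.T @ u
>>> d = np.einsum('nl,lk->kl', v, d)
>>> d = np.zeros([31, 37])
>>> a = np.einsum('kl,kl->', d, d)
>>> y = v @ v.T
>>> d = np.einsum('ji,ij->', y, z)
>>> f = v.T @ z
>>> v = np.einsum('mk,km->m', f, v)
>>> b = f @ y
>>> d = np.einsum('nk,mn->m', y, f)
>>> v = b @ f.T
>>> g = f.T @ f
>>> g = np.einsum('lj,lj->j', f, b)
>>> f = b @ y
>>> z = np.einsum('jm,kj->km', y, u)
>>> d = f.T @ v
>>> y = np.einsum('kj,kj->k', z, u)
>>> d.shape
(5, 3)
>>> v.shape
(3, 3)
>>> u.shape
(37, 5)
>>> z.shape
(37, 5)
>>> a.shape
()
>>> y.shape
(37,)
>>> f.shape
(3, 5)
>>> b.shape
(3, 5)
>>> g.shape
(5,)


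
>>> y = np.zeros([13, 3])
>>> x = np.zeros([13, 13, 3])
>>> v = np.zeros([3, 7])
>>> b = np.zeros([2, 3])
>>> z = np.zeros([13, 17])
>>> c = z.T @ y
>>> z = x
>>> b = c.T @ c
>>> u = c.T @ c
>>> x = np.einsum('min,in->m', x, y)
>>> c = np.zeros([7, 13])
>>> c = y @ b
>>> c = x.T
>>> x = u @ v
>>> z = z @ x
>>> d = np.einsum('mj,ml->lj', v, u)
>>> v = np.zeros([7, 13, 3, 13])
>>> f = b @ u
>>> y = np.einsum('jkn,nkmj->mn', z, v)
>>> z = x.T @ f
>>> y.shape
(3, 7)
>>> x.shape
(3, 7)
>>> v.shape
(7, 13, 3, 13)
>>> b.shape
(3, 3)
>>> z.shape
(7, 3)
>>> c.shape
(13,)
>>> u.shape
(3, 3)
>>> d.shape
(3, 7)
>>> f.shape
(3, 3)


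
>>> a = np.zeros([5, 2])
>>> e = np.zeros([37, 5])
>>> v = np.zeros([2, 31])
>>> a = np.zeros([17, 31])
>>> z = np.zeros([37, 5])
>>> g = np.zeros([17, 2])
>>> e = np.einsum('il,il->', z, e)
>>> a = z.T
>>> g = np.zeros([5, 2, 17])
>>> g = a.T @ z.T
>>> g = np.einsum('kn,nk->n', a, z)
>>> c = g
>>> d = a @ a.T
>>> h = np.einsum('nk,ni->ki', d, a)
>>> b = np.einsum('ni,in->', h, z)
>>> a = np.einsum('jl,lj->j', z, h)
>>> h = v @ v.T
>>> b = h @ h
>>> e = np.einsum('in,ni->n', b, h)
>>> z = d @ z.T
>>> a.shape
(37,)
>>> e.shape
(2,)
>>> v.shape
(2, 31)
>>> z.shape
(5, 37)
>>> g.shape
(37,)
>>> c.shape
(37,)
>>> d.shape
(5, 5)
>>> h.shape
(2, 2)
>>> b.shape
(2, 2)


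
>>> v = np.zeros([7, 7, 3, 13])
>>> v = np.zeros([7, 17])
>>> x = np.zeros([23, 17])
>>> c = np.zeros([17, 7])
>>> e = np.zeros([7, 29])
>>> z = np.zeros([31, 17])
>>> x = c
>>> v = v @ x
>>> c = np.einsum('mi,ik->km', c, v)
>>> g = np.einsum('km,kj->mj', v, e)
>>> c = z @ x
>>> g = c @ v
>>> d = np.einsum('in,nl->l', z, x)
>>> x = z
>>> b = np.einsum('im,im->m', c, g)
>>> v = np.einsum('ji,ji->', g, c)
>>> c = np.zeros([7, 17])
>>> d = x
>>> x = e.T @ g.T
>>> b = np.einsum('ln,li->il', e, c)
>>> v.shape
()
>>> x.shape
(29, 31)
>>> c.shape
(7, 17)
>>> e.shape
(7, 29)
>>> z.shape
(31, 17)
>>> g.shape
(31, 7)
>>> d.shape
(31, 17)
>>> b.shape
(17, 7)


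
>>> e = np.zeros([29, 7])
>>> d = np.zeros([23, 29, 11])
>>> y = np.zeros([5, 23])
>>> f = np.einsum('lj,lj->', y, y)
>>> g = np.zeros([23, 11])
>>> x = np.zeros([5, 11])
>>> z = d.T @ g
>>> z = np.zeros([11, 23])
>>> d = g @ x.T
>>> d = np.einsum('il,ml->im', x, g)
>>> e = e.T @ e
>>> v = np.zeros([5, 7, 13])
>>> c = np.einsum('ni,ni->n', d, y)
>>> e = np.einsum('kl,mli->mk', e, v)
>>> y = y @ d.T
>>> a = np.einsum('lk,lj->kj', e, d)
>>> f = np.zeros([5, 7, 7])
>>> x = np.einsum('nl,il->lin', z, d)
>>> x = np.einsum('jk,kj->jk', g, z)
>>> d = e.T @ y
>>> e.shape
(5, 7)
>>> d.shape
(7, 5)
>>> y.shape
(5, 5)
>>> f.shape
(5, 7, 7)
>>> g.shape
(23, 11)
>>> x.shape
(23, 11)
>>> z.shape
(11, 23)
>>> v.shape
(5, 7, 13)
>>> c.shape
(5,)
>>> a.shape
(7, 23)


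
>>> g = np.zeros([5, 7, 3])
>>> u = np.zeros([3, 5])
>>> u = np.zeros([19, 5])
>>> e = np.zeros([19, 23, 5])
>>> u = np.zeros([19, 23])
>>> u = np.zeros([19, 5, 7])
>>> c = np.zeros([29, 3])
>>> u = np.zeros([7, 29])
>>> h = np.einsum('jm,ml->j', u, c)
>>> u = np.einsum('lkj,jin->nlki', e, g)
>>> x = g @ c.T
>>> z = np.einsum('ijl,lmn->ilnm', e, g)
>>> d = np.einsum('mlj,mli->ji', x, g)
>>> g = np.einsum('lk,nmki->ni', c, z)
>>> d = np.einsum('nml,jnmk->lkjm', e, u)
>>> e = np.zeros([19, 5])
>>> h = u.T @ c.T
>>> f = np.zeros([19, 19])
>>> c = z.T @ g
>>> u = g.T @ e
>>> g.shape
(19, 7)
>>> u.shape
(7, 5)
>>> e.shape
(19, 5)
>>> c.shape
(7, 3, 5, 7)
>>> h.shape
(7, 23, 19, 29)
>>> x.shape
(5, 7, 29)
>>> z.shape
(19, 5, 3, 7)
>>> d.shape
(5, 7, 3, 23)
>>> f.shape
(19, 19)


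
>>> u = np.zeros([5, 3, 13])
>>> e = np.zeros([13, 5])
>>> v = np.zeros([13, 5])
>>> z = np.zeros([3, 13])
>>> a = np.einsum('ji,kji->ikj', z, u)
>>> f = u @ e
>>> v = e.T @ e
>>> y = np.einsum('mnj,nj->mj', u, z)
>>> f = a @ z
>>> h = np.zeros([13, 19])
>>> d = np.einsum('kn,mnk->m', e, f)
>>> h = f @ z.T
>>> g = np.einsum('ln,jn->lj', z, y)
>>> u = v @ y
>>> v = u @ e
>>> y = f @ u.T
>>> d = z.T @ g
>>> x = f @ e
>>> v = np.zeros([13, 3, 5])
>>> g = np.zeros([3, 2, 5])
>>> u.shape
(5, 13)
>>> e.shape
(13, 5)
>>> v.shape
(13, 3, 5)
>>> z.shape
(3, 13)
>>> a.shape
(13, 5, 3)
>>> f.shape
(13, 5, 13)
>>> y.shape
(13, 5, 5)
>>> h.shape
(13, 5, 3)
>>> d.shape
(13, 5)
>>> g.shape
(3, 2, 5)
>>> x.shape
(13, 5, 5)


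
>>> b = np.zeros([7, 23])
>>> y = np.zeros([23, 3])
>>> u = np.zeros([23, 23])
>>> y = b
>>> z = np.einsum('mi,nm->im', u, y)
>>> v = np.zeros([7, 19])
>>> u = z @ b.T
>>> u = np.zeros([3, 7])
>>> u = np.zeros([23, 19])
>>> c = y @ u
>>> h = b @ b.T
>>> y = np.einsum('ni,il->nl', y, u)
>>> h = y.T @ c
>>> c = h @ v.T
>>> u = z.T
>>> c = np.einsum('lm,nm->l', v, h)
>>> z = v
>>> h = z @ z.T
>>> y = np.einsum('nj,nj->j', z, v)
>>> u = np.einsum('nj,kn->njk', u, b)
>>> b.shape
(7, 23)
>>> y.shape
(19,)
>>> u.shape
(23, 23, 7)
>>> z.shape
(7, 19)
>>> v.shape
(7, 19)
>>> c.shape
(7,)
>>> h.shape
(7, 7)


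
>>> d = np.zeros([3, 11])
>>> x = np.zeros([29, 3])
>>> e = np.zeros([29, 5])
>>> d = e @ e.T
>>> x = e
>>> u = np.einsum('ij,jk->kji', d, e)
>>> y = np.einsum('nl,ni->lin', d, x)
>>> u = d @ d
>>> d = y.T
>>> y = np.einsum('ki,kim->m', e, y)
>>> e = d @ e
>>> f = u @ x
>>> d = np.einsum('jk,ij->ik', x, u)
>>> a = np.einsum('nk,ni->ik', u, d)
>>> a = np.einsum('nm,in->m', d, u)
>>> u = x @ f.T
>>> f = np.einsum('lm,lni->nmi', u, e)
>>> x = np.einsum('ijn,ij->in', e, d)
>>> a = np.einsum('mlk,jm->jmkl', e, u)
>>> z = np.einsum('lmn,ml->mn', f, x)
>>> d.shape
(29, 5)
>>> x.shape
(29, 5)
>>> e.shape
(29, 5, 5)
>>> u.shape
(29, 29)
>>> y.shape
(29,)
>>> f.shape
(5, 29, 5)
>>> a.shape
(29, 29, 5, 5)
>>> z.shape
(29, 5)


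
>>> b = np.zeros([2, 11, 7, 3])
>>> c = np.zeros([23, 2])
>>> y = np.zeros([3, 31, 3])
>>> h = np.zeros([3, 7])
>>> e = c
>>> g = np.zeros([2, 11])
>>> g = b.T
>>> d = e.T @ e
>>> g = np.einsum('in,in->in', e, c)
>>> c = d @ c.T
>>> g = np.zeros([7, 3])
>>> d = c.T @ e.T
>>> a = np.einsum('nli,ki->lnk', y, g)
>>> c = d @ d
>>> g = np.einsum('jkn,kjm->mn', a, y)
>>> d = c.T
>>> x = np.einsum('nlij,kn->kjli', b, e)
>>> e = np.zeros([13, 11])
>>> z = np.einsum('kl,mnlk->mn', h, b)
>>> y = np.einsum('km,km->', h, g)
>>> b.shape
(2, 11, 7, 3)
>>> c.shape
(23, 23)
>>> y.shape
()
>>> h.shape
(3, 7)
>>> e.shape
(13, 11)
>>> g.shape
(3, 7)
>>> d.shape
(23, 23)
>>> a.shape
(31, 3, 7)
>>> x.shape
(23, 3, 11, 7)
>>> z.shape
(2, 11)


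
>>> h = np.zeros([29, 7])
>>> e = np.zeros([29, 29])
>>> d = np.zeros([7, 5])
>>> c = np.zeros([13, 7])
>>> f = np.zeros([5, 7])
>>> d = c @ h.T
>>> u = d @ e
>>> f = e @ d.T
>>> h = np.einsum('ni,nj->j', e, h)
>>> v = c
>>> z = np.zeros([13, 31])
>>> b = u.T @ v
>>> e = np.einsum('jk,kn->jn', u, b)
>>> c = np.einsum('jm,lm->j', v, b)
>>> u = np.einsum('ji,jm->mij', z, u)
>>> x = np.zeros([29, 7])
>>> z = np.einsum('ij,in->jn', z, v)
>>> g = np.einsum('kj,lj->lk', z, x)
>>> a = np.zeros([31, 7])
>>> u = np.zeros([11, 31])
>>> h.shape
(7,)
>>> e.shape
(13, 7)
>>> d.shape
(13, 29)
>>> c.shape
(13,)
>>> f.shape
(29, 13)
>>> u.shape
(11, 31)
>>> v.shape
(13, 7)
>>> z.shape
(31, 7)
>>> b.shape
(29, 7)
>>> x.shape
(29, 7)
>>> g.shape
(29, 31)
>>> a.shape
(31, 7)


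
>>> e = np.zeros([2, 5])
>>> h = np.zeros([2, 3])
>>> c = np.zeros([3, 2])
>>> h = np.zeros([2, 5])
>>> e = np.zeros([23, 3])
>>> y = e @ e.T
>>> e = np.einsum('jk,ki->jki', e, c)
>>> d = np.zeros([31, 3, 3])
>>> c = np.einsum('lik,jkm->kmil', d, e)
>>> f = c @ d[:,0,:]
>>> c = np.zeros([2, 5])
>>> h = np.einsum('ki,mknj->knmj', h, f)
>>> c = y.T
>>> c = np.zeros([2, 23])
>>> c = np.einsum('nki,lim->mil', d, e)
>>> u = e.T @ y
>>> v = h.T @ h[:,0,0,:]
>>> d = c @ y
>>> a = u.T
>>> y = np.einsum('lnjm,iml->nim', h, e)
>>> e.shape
(23, 3, 2)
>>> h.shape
(2, 3, 3, 3)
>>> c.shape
(2, 3, 23)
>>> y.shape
(3, 23, 3)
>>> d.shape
(2, 3, 23)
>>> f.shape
(3, 2, 3, 3)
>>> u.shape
(2, 3, 23)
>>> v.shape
(3, 3, 3, 3)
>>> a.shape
(23, 3, 2)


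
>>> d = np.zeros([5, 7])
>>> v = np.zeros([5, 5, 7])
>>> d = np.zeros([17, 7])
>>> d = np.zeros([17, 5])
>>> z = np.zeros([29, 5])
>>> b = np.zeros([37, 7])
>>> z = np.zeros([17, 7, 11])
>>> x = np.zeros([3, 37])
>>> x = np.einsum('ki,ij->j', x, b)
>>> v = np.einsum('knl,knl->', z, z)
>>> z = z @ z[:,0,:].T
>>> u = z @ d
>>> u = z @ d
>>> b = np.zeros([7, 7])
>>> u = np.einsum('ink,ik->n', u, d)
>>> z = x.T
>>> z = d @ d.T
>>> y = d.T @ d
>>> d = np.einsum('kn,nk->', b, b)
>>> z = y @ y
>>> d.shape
()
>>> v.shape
()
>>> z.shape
(5, 5)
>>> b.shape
(7, 7)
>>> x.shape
(7,)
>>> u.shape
(7,)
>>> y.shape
(5, 5)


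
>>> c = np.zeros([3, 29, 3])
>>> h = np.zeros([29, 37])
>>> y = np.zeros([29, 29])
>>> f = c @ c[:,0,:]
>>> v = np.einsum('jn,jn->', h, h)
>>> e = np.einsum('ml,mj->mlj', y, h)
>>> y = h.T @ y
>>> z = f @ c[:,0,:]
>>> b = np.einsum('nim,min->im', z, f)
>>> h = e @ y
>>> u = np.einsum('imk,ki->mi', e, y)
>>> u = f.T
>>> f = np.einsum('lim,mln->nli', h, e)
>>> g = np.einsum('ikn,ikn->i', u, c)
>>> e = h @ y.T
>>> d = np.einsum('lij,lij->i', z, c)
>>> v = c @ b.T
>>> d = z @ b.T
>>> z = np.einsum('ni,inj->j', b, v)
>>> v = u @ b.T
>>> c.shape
(3, 29, 3)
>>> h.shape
(29, 29, 29)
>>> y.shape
(37, 29)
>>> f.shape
(37, 29, 29)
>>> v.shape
(3, 29, 29)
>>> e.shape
(29, 29, 37)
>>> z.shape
(29,)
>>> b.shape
(29, 3)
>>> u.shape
(3, 29, 3)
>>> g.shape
(3,)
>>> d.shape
(3, 29, 29)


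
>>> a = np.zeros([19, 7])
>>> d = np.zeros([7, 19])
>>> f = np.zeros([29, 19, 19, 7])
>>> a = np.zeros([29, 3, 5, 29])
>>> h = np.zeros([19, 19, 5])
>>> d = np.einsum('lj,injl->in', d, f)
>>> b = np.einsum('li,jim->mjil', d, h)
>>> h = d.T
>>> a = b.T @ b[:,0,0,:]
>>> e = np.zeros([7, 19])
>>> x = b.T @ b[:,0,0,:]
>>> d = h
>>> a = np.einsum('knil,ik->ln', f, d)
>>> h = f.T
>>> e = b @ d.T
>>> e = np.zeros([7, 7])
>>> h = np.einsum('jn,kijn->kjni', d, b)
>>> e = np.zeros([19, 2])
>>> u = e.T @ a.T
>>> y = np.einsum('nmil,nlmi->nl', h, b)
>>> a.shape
(7, 19)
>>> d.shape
(19, 29)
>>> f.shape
(29, 19, 19, 7)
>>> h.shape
(5, 19, 29, 19)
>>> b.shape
(5, 19, 19, 29)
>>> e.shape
(19, 2)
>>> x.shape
(29, 19, 19, 29)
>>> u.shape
(2, 7)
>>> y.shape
(5, 19)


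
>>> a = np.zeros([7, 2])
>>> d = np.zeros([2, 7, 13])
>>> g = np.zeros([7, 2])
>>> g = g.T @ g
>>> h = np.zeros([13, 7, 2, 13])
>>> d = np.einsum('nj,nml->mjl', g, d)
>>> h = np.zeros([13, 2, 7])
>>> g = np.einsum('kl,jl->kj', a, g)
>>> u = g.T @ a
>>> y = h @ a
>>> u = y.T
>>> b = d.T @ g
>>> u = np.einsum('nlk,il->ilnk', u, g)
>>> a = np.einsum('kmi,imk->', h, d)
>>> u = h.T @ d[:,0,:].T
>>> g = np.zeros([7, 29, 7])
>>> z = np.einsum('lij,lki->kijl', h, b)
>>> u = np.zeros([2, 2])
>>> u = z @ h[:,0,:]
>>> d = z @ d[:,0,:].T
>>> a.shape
()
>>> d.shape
(2, 2, 7, 7)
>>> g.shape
(7, 29, 7)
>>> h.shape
(13, 2, 7)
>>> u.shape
(2, 2, 7, 7)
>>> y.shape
(13, 2, 2)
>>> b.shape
(13, 2, 2)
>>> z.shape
(2, 2, 7, 13)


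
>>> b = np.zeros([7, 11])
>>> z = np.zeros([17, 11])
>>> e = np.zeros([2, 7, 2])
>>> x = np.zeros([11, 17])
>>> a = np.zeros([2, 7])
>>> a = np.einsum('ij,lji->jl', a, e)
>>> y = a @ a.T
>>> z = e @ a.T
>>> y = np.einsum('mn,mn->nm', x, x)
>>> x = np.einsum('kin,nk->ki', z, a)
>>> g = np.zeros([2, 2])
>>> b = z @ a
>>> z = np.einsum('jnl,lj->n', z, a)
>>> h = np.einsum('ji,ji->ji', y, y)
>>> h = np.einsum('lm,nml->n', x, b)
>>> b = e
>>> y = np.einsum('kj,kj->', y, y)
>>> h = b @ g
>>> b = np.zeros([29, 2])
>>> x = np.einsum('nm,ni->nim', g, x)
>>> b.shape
(29, 2)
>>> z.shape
(7,)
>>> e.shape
(2, 7, 2)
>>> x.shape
(2, 7, 2)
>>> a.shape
(7, 2)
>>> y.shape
()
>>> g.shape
(2, 2)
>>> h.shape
(2, 7, 2)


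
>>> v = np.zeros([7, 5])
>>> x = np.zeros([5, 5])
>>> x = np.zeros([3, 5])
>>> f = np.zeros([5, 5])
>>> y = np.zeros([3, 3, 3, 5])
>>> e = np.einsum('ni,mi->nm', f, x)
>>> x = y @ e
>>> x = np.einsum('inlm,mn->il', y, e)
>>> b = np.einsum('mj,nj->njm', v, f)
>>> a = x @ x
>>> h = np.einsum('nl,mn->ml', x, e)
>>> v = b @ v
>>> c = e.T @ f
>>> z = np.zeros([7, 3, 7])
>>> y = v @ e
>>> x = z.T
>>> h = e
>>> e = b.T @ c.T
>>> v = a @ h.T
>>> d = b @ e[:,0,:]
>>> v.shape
(3, 5)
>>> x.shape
(7, 3, 7)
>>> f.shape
(5, 5)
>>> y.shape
(5, 5, 3)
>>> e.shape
(7, 5, 3)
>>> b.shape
(5, 5, 7)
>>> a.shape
(3, 3)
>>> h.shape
(5, 3)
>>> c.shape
(3, 5)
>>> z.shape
(7, 3, 7)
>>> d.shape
(5, 5, 3)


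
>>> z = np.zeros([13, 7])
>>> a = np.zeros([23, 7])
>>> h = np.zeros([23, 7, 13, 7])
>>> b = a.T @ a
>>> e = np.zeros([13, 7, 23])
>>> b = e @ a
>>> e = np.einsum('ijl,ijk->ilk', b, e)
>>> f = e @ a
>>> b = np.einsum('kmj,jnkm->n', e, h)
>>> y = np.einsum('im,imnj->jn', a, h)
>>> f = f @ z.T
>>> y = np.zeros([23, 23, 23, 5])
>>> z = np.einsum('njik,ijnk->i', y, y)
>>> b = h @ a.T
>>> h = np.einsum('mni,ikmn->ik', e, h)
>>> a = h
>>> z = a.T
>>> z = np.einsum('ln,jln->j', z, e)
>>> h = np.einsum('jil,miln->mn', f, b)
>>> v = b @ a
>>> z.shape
(13,)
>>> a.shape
(23, 7)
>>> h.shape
(23, 23)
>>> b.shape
(23, 7, 13, 23)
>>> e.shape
(13, 7, 23)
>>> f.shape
(13, 7, 13)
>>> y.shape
(23, 23, 23, 5)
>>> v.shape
(23, 7, 13, 7)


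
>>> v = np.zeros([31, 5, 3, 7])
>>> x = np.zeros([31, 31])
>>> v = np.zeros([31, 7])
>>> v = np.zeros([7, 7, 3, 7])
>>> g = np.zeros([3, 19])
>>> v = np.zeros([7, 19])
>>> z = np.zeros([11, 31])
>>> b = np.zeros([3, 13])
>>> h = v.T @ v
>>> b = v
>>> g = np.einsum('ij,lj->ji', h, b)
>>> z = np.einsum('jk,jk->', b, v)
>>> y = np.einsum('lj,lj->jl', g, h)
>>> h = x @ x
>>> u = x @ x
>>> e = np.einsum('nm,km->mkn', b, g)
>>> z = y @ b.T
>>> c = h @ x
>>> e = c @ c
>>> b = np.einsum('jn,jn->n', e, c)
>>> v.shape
(7, 19)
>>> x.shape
(31, 31)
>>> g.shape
(19, 19)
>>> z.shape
(19, 7)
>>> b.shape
(31,)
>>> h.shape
(31, 31)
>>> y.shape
(19, 19)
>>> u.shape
(31, 31)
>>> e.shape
(31, 31)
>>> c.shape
(31, 31)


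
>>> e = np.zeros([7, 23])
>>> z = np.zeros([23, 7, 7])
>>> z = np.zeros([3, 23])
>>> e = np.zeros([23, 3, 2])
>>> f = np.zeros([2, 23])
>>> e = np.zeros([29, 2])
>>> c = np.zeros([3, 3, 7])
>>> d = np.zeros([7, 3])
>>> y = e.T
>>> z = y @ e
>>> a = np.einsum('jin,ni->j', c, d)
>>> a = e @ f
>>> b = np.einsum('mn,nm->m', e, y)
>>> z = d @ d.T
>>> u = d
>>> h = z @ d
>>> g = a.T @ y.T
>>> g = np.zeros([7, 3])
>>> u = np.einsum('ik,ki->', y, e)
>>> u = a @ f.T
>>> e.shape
(29, 2)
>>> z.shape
(7, 7)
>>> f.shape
(2, 23)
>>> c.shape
(3, 3, 7)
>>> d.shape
(7, 3)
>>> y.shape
(2, 29)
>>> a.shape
(29, 23)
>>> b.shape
(29,)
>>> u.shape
(29, 2)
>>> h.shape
(7, 3)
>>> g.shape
(7, 3)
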